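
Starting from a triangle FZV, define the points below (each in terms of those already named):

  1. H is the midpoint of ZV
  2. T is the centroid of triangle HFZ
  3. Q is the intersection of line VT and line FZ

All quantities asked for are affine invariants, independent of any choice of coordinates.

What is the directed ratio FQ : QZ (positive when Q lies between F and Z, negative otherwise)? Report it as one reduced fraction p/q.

FQ:QZ = 3/2

Work in coordinates with F = (0, 0), Z = (1, 0), V = (0, 1).
1. H is the midpoint of ZV ⇒ H = (1/2, 1/2)
2. T is the centroid of triangle HFZ ⇒ T = (1/2, 1/6)
3. Q is the intersection of line VT and line FZ ⇒ Q = (3/5, 0)
Q = F + t·(Z−F) with t = 3/5, so FQ:QZ = t:(1−t) = 3/5:2/5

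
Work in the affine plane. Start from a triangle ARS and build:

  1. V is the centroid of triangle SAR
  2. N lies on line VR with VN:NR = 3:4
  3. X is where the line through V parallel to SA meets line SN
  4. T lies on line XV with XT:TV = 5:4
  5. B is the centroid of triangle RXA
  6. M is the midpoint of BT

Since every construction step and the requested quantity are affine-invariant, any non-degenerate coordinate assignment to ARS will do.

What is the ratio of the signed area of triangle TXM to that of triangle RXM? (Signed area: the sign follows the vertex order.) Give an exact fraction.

Assign A = (0, 0), R = (1, 0), S = (0, 1) — the answer is frame-independent, so this choice is without loss of generality.
1. V is the centroid of triangle SAR ⇒ V = (1/3, 1/3)
2. N lies on line VR with VN:NR = 3:4 ⇒ N = (13/21, 4/21)
3. X is where the line through V parallel to SA meets line SN ⇒ X = (1/3, 22/39)
4. T lies on line XV with XT:TV = 5:4 ⇒ T = (1/3, 17/39)
5. B is the centroid of triangle RXA ⇒ B = (4/9, 22/117)
6. M is the midpoint of BT ⇒ M = (7/18, 73/234)
2·[TXM] = -5/702, 2·[RXM] = 16/117
[TXM]:[RXM] = -5/702:16/117 = -5/96

[TXM]:[RXM] = -5/96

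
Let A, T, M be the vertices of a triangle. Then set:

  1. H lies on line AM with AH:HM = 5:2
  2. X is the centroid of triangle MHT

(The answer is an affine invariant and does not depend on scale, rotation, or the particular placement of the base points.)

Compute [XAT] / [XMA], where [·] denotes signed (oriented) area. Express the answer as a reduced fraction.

Work in coordinates with A = (0, 0), T = (1, 0), M = (0, 1).
1. H lies on line AM with AH:HM = 5:2 ⇒ H = (0, 5/7)
2. X is the centroid of triangle MHT ⇒ X = (1/3, 4/7)
2·[XAT] = 4/7, 2·[XMA] = 1/3
[XAT]:[XMA] = 4/7:1/3 = 12/7

[XAT]:[XMA] = 12/7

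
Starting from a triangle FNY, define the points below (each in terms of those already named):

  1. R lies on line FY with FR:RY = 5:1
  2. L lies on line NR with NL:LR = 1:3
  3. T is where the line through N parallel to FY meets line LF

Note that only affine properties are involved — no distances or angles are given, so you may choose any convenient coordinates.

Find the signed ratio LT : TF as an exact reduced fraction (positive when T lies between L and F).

Assign F = (0, 0), N = (1, 0), Y = (0, 1) — the answer is frame-independent, so this choice is without loss of generality.
1. R lies on line FY with FR:RY = 5:1 ⇒ R = (0, 5/6)
2. L lies on line NR with NL:LR = 1:3 ⇒ L = (3/4, 5/24)
3. T is where the line through N parallel to FY meets line LF ⇒ T = (1, 5/18)
T = L + t·(F−L) with t = -1/3, so LT:TF = t:(1−t) = -1/3:4/3

LT:TF = -1/4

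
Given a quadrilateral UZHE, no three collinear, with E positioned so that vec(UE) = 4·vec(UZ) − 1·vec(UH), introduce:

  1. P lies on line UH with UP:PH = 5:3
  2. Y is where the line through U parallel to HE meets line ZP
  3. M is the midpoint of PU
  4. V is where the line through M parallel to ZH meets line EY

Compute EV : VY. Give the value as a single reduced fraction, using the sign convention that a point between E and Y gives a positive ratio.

Assign U = (0, 0), Z = (1, 0), H = (0, 1), E = (4, -1) — the answer is frame-independent, so this choice is without loss of generality.
1. P lies on line UH with UP:PH = 5:3 ⇒ P = (0, 5/8)
2. Y is where the line through U parallel to HE meets line ZP ⇒ Y = (5, -5/2)
3. M is the midpoint of PU ⇒ M = (0, 5/16)
4. V is where the line through M parallel to ZH meets line EY ⇒ V = (75/8, -145/16)
V = E + t·(Y−E) with t = 43/8, so EV:VY = t:(1−t) = 43/8:-35/8

EV:VY = -43/35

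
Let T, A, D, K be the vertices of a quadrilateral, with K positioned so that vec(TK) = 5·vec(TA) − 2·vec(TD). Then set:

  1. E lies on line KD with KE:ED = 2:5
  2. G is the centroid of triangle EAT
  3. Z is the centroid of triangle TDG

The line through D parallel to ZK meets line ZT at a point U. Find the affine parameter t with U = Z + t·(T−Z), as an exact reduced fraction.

Work in coordinates with T = (0, 0), A = (1, 0), D = (0, 1), K = (5, -2).
1. E lies on line KD with KE:ED = 2:5 ⇒ E = (25/7, -8/7)
2. G is the centroid of triangle EAT ⇒ G = (32/21, -8/21)
3. Z is the centroid of triangle TDG ⇒ Z = (32/63, 13/63)
through D parallel to ZK: direction (283/63, -139/63); meets ZT at U = (9056/8127, 3679/8127)
U = Z + t·(T−Z) with t = -154/129

t = -154/129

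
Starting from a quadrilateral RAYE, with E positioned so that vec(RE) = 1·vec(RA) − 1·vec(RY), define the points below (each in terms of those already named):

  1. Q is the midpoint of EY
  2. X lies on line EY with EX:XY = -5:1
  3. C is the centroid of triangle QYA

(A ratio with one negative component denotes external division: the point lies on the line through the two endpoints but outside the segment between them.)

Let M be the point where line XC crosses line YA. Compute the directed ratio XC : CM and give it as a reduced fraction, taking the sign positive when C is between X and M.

XC:CM = -5/2

Set R = (0, 0), A = (1, 0), Y = (0, 1), E = (1, -1); any affine frame gives the same invariant.
1. Q is the midpoint of EY ⇒ Q = (1/2, 0)
2. X lies on line EY with EX:XY = -5:1 ⇒ X = (-1/4, 3/2)
3. C is the centroid of triangle QYA ⇒ C = (1/2, 1/3)
line XC meets YA at M = (1/5, 4/5)
C = X + t·(M−X) with t = 5/3, so XC:CM = 5/3:-2/3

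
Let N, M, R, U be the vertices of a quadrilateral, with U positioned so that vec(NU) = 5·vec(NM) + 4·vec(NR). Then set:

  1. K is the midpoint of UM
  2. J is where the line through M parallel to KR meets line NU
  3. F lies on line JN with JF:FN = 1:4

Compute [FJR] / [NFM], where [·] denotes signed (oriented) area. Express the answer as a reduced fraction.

Assign N = (0, 0), M = (1, 0), R = (0, 1), U = (5, 4) — the answer is frame-independent, so this choice is without loss of generality.
1. K is the midpoint of UM ⇒ K = (3, 2)
2. J is where the line through M parallel to KR meets line NU ⇒ J = (-5/7, -4/7)
3. F lies on line JN with JF:FN = 1:4 ⇒ F = (-4/7, -16/35)
2·[FJR] = -1/7, 2·[NFM] = 16/35
[FJR]:[NFM] = -1/7:16/35 = -5/16

[FJR]:[NFM] = -5/16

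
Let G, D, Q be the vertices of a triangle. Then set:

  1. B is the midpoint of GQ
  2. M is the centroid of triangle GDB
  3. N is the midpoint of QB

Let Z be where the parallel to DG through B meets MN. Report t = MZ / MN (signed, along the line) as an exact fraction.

t = 4/7

Set G = (0, 0), D = (1, 0), Q = (0, 1); any affine frame gives the same invariant.
1. B is the midpoint of GQ ⇒ B = (0, 1/2)
2. M is the centroid of triangle GDB ⇒ M = (1/3, 1/6)
3. N is the midpoint of QB ⇒ N = (0, 3/4)
through B parallel to DG: direction (-1, 0); meets MN at Z = (1/7, 1/2)
Z = M + t·(N−M) with t = 4/7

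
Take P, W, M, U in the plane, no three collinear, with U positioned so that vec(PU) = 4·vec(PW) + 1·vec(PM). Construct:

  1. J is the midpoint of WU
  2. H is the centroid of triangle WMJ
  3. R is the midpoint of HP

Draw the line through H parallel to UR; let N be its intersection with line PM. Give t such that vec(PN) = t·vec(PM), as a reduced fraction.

t = 10/41

Work in coordinates with P = (0, 0), W = (1, 0), M = (0, 1), U = (4, 1).
1. J is the midpoint of WU ⇒ J = (5/2, 1/2)
2. H is the centroid of triangle WMJ ⇒ H = (7/6, 1/2)
3. R is the midpoint of HP ⇒ R = (7/12, 1/4)
through H parallel to UR: direction (-41/12, -3/4); meets PM at N = (0, 10/41)
N = P + t·(M−P) with t = 10/41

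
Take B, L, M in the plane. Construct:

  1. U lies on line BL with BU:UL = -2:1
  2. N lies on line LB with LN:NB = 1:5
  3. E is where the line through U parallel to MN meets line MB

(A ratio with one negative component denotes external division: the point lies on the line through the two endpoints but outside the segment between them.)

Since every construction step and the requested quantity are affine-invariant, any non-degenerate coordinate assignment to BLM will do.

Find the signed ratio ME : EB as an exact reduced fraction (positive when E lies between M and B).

Assign B = (0, 0), L = (1, 0), M = (0, 1) — the answer is frame-independent, so this choice is without loss of generality.
1. U lies on line BL with BU:UL = -2:1 ⇒ U = (2, 0)
2. N lies on line LB with LN:NB = 1:5 ⇒ N = (5/6, 0)
3. E is where the line through U parallel to MN meets line MB ⇒ E = (0, 12/5)
E = M + t·(B−M) with t = -7/5, so ME:EB = t:(1−t) = -7/5:12/5

ME:EB = -7/12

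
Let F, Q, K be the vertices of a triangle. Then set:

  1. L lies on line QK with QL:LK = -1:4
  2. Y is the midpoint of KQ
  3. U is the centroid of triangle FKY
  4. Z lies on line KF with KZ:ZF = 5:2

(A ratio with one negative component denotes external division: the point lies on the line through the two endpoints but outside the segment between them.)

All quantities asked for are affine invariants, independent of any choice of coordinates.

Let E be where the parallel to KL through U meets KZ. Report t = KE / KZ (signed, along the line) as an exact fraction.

Assign F = (0, 0), Q = (1, 0), K = (0, 1) — the answer is frame-independent, so this choice is without loss of generality.
1. L lies on line QK with QL:LK = -1:4 ⇒ L = (4/3, -1/3)
2. Y is the midpoint of KQ ⇒ Y = (1/2, 1/2)
3. U is the centroid of triangle FKY ⇒ U = (1/6, 1/2)
4. Z lies on line KF with KZ:ZF = 5:2 ⇒ Z = (0, 2/7)
through U parallel to KL: direction (4/3, -4/3); meets KZ at E = (0, 2/3)
E = K + t·(Z−K) with t = 7/15

t = 7/15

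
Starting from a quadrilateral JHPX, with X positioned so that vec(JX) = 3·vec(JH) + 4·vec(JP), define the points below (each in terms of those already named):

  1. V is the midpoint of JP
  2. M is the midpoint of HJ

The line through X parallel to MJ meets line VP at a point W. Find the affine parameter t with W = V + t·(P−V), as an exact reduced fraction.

t = 7

Choose coordinates J = (0, 0), H = (1, 0), P = (0, 1), X = (3, 4).
1. V is the midpoint of JP ⇒ V = (0, 1/2)
2. M is the midpoint of HJ ⇒ M = (1/2, 0)
through X parallel to MJ: direction (-1/2, 0); meets VP at W = (0, 4)
W = V + t·(P−V) with t = 7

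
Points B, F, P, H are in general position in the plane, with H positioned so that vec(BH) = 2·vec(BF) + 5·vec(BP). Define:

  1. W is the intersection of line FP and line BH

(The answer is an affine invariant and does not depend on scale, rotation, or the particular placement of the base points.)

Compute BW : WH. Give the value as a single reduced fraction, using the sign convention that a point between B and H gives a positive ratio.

Choose coordinates B = (0, 0), F = (1, 0), P = (0, 1), H = (2, 5).
1. W is the intersection of line FP and line BH ⇒ W = (2/7, 5/7)
W = B + t·(H−B) with t = 1/7, so BW:WH = t:(1−t) = 1/7:6/7

BW:WH = 1/6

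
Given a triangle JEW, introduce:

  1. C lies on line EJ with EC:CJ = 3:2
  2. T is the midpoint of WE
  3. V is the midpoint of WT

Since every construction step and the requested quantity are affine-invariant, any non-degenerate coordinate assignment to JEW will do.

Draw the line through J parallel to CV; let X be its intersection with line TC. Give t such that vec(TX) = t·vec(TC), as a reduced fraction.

t = 3

Choose coordinates J = (0, 0), E = (1, 0), W = (0, 1).
1. C lies on line EJ with EC:CJ = 3:2 ⇒ C = (2/5, 0)
2. T is the midpoint of WE ⇒ T = (1/2, 1/2)
3. V is the midpoint of WT ⇒ V = (1/4, 3/4)
through J parallel to CV: direction (-3/20, 3/4); meets TC at X = (1/5, -1)
X = T + t·(C−T) with t = 3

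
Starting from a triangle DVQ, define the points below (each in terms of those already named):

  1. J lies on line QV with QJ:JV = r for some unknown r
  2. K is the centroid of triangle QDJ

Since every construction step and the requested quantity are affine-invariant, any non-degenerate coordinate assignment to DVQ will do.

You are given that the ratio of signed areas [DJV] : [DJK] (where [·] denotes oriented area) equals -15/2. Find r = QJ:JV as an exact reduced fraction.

Choose coordinates D = (0, 0), V = (1, 0), Q = (0, 1).
1. With QJ:JV = r, write λ = r/(r+1) so J = Q + λ·(V−Q); J is affine-linear in λ
2. K is the centroid of triangle QDJ ⇒ K is an affine combination of earlier points and hence also affine-linear in λ
Every point depending on J is an affine combination of J and λ-independent points, so each such coordinate is linear in λ; the λ² term in each signed area is a multiple of (V−Q)×(V−Q) = 0, so 2·[DJV] and 2·[DJK] are each linear in λ. Evaluating at λ=0 and λ=1:
  2·[DJV] = λ − 1,   2·[DJK] = 1/3·λ
So [DJV]:[DJK] = (λ − 1) / (1/3·λ). Setting this equal to -15/2:
  λ − 1 = -15/2·(1/3·λ)  ⇒  λ = 2/7
Then r = λ/(1−λ) = (2/7)/(5/7) = 2/5. Check: with r = 2/5, J = (2/7, 5/7) and [DJV]:[DJK] = -15/2 as required.

r = 2/5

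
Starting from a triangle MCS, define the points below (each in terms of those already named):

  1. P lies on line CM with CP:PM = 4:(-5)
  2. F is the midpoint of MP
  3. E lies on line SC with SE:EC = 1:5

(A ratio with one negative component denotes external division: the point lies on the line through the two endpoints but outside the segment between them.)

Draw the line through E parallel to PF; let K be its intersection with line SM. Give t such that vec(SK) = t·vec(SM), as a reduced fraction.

Choose coordinates M = (0, 0), C = (1, 0), S = (0, 1).
1. P lies on line CM with CP:PM = 4:(-5) ⇒ P = (5, 0)
2. F is the midpoint of MP ⇒ F = (5/2, 0)
3. E lies on line SC with SE:EC = 1:5 ⇒ E = (1/6, 5/6)
through E parallel to PF: direction (-5/2, 0); meets SM at K = (0, 5/6)
K = S + t·(M−S) with t = 1/6

t = 1/6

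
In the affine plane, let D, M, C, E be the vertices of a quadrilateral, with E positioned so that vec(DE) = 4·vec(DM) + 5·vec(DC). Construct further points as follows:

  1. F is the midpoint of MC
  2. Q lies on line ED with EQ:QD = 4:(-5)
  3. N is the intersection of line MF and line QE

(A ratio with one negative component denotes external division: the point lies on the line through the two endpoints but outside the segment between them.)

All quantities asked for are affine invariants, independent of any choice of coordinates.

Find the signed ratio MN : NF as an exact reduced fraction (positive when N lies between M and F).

Work in coordinates with D = (0, 0), M = (1, 0), C = (0, 1), E = (4, 5).
1. F is the midpoint of MC ⇒ F = (1/2, 1/2)
2. Q lies on line ED with EQ:QD = 4:(-5) ⇒ Q = (20, 25)
3. N is the intersection of line MF and line QE ⇒ N = (4/9, 5/9)
N = M + t·(F−M) with t = 10/9, so MN:NF = t:(1−t) = 10/9:-1/9

MN:NF = -10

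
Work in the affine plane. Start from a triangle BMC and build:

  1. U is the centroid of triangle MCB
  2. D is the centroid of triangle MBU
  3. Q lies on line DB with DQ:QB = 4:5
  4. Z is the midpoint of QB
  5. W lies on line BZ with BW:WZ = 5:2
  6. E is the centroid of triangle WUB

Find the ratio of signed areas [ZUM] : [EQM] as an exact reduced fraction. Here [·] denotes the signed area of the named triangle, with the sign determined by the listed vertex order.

[ZUM]:[EQM] = -308/41

Assign B = (0, 0), M = (1, 0), C = (0, 1) — the answer is frame-independent, so this choice is without loss of generality.
1. U is the centroid of triangle MCB ⇒ U = (1/3, 1/3)
2. D is the centroid of triangle MBU ⇒ D = (4/9, 1/9)
3. Q lies on line DB with DQ:QB = 4:5 ⇒ Q = (20/81, 5/81)
4. Z is the midpoint of QB ⇒ Z = (10/81, 5/162)
5. W lies on line BZ with BW:WZ = 5:2 ⇒ W = (50/567, 25/1134)
6. E is the centroid of triangle WUB ⇒ E = (239/1701, 403/3402)
2·[ZUM] = -22/81, 2·[EQM] = 41/1134
[ZUM]:[EQM] = -22/81:41/1134 = -308/41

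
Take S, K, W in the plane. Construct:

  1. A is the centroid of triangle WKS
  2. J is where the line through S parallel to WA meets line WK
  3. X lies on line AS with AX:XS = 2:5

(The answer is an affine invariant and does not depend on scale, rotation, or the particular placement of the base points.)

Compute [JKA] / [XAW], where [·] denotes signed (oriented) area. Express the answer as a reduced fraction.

Work in coordinates with S = (0, 0), K = (1, 0), W = (0, 1).
1. A is the centroid of triangle WKS ⇒ A = (1/3, 1/3)
2. J is where the line through S parallel to WA meets line WK ⇒ J = (-1, 2)
3. X lies on line AS with AX:XS = 2:5 ⇒ X = (5/21, 5/21)
2·[JKA] = -2/3, 2·[XAW] = 2/21
[JKA]:[XAW] = -2/3:2/21 = -7

[JKA]:[XAW] = -7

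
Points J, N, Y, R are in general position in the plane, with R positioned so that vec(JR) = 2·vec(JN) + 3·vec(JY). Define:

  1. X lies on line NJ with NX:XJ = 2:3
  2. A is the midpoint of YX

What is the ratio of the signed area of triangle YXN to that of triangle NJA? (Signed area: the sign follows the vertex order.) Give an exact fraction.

[YXN]:[NJA] = -4/5

Work in coordinates with J = (0, 0), N = (1, 0), Y = (0, 1), R = (2, 3).
1. X lies on line NJ with NX:XJ = 2:3 ⇒ X = (3/5, 0)
2. A is the midpoint of YX ⇒ A = (3/10, 1/2)
2·[YXN] = 2/5, 2·[NJA] = -1/2
[YXN]:[NJA] = 2/5:-1/2 = -4/5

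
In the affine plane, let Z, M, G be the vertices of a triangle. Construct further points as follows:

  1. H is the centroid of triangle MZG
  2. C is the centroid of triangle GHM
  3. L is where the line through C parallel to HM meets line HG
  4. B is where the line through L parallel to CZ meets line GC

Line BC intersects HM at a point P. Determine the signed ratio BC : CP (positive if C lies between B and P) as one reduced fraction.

BC:CP = 2/3

Work in coordinates with Z = (0, 0), M = (1, 0), G = (0, 1).
1. H is the centroid of triangle MZG ⇒ H = (1/3, 1/3)
2. C is the centroid of triangle GHM ⇒ C = (4/9, 4/9)
3. L is where the line through C parallel to HM meets line HG ⇒ L = (2/9, 5/9)
4. B is where the line through L parallel to CZ meets line GC ⇒ B = (8/27, 17/27)
line BC meets HM at P = (2/3, 1/6)
C = B + t·(P−B) with t = 2/5, so BC:CP = 2/5:3/5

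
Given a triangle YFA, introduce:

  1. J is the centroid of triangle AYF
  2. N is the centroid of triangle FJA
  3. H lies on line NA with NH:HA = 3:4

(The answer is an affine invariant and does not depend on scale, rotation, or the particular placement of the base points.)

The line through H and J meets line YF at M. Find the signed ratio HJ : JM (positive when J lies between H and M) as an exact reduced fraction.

HJ:JM = 22/21

Set Y = (0, 0), F = (1, 0), A = (0, 1); any affine frame gives the same invariant.
1. J is the centroid of triangle AYF ⇒ J = (1/3, 1/3)
2. N is the centroid of triangle FJA ⇒ N = (4/9, 4/9)
3. H lies on line NA with NH:HA = 3:4 ⇒ H = (16/63, 43/63)
line HJ meets YF at M = (9/22, 0)
J = H + t·(M−H) with t = 22/43, so HJ:JM = 22/43:21/43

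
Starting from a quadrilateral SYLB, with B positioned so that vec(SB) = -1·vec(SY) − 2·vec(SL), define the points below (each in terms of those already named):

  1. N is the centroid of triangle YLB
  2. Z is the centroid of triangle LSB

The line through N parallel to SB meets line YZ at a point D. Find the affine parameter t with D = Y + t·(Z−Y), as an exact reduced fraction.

Choose coordinates S = (0, 0), Y = (1, 0), L = (0, 1), B = (-1, -2).
1. N is the centroid of triangle YLB ⇒ N = (0, -1/3)
2. Z is the centroid of triangle LSB ⇒ Z = (-1/3, -1/3)
through N parallel to SB: direction (-1, -2); meets YZ at D = (1/21, -5/21)
D = Y + t·(Z−Y) with t = 5/7

t = 5/7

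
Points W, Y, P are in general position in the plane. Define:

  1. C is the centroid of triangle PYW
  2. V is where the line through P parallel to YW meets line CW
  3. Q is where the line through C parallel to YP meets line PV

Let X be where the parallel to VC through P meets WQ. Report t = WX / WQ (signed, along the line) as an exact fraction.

Set W = (0, 0), Y = (1, 0), P = (0, 1); any affine frame gives the same invariant.
1. C is the centroid of triangle PYW ⇒ C = (1/3, 1/3)
2. V is where the line through P parallel to YW meets line CW ⇒ V = (1, 1)
3. Q is where the line through C parallel to YP meets line PV ⇒ Q = (-1/3, 1)
through P parallel to VC: direction (-2/3, -2/3); meets WQ at X = (-1/4, 3/4)
X = W + t·(Q−W) with t = 3/4

t = 3/4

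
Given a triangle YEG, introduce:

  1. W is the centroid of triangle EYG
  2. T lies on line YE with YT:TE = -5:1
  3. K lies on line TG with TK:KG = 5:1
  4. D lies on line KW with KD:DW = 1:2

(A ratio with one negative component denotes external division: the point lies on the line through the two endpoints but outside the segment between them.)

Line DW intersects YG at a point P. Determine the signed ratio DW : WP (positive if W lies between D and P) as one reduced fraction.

Assign Y = (0, 0), E = (1, 0), G = (0, 1) — the answer is frame-independent, so this choice is without loss of generality.
1. W is the centroid of triangle EYG ⇒ W = (1/3, 1/3)
2. T lies on line YE with YT:TE = -5:1 ⇒ T = (5/4, 0)
3. K lies on line TG with TK:KG = 5:1 ⇒ K = (5/24, 5/6)
4. D lies on line KW with KD:DW = 1:2 ⇒ D = (1/4, 2/3)
line DW meets YG at P = (0, 5/3)
W = D + t·(P−D) with t = -1/3, so DW:WP = -1/3:4/3

DW:WP = -1/4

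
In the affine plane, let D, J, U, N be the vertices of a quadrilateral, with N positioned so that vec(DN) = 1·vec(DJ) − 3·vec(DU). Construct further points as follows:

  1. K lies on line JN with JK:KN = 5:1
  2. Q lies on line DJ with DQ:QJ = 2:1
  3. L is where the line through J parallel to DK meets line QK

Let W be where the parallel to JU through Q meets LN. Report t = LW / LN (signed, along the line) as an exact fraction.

t = 13/45

Assign D = (0, 0), J = (1, 0), U = (0, 1), N = (1, -3) — the answer is frame-independent, so this choice is without loss of generality.
1. K lies on line JN with JK:KN = 5:1 ⇒ K = (1, -5/2)
2. Q lies on line DJ with DQ:QJ = 2:1 ⇒ Q = (2/3, 0)
3. L is where the line through J parallel to DK meets line QK ⇒ L = (1/2, 5/4)
through Q parallel to JU: direction (-1, 1); meets LN at W = (29/45, 1/45)
W = L + t·(N−L) with t = 13/45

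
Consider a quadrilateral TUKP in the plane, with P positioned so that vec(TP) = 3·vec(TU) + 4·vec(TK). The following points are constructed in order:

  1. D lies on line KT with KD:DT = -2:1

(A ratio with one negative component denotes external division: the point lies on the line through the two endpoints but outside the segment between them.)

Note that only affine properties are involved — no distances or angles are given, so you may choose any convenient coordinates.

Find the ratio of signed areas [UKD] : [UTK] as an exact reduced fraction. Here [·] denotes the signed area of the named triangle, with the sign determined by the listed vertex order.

Set T = (0, 0), U = (1, 0), K = (0, 1), P = (3, 4); any affine frame gives the same invariant.
1. D lies on line KT with KD:DT = -2:1 ⇒ D = (0, -1)
2·[UKD] = 2, 2·[UTK] = -1
[UKD]:[UTK] = 2:-1 = -2

[UKD]:[UTK] = -2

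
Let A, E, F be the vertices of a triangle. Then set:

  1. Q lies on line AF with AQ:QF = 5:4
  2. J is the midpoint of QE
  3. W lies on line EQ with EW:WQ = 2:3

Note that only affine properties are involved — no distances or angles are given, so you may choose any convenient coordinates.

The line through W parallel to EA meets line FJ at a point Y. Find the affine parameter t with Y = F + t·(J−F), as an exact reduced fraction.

Choose coordinates A = (0, 0), E = (1, 0), F = (0, 1).
1. Q lies on line AF with AQ:QF = 5:4 ⇒ Q = (0, 5/9)
2. J is the midpoint of QE ⇒ J = (1/2, 5/18)
3. W lies on line EQ with EW:WQ = 2:3 ⇒ W = (3/5, 2/9)
through W parallel to EA: direction (-1, 0); meets FJ at Y = (7/13, 2/9)
Y = F + t·(J−F) with t = 14/13

t = 14/13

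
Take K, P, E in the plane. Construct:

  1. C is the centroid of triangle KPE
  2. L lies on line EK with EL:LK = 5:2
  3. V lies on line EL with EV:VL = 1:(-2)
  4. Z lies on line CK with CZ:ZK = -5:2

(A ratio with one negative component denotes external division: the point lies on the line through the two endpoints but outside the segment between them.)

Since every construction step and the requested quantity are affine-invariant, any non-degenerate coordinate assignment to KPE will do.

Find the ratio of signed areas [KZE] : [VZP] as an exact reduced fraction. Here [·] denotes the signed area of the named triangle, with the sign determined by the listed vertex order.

Work in coordinates with K = (0, 0), P = (1, 0), E = (0, 1).
1. C is the centroid of triangle KPE ⇒ C = (1/3, 1/3)
2. L lies on line EK with EL:LK = 5:2 ⇒ L = (0, 2/7)
3. V lies on line EL with EV:VL = 1:(-2) ⇒ V = (0, 12/7)
4. Z lies on line CK with CZ:ZK = -5:2 ⇒ Z = (-2/9, -2/9)
2·[KZE] = -2/9, 2·[VZP] = 146/63
[KZE]:[VZP] = -2/9:146/63 = -7/73

[KZE]:[VZP] = -7/73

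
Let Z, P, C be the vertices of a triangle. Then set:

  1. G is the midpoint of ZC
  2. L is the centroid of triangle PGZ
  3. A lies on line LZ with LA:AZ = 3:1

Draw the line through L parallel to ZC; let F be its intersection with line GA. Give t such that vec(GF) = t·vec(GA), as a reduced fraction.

t = 4

Work in coordinates with Z = (0, 0), P = (1, 0), C = (0, 1).
1. G is the midpoint of ZC ⇒ G = (0, 1/2)
2. L is the centroid of triangle PGZ ⇒ L = (1/3, 1/6)
3. A lies on line LZ with LA:AZ = 3:1 ⇒ A = (1/12, 1/24)
through L parallel to ZC: direction (0, 1); meets GA at F = (1/3, -4/3)
F = G + t·(A−G) with t = 4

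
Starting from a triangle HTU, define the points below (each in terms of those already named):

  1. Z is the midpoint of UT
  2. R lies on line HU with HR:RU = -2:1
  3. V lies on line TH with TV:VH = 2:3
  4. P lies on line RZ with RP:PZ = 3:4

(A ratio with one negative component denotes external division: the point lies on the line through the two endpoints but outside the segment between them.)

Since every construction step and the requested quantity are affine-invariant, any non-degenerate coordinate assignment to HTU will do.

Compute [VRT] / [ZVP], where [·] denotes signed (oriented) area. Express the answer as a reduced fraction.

[VRT]:[ZVP] = 14

Assign H = (0, 0), T = (1, 0), U = (0, 1) — the answer is frame-independent, so this choice is without loss of generality.
1. Z is the midpoint of UT ⇒ Z = (1/2, 1/2)
2. R lies on line HU with HR:RU = -2:1 ⇒ R = (0, 2)
3. V lies on line TH with TV:VH = 2:3 ⇒ V = (3/5, 0)
4. P lies on line RZ with RP:PZ = 3:4 ⇒ P = (3/14, 19/14)
2·[VRT] = -4/5, 2·[ZVP] = -2/35
[VRT]:[ZVP] = -4/5:-2/35 = 14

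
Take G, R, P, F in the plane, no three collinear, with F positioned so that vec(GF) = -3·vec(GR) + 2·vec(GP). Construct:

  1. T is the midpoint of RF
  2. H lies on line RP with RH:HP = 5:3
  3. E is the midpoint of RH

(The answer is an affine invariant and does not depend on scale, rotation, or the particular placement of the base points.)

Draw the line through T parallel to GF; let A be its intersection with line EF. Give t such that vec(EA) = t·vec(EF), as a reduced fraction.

t = 21/37

Work in coordinates with G = (0, 0), R = (1, 0), P = (0, 1), F = (-3, 2).
1. T is the midpoint of RF ⇒ T = (-1, 1)
2. H lies on line RP with RH:HP = 5:3 ⇒ H = (3/8, 5/8)
3. E is the midpoint of RH ⇒ E = (11/16, 5/16)
through T parallel to GF: direction (-3, 2); meets EF at A = (-52/37, 47/37)
A = E + t·(F−E) with t = 21/37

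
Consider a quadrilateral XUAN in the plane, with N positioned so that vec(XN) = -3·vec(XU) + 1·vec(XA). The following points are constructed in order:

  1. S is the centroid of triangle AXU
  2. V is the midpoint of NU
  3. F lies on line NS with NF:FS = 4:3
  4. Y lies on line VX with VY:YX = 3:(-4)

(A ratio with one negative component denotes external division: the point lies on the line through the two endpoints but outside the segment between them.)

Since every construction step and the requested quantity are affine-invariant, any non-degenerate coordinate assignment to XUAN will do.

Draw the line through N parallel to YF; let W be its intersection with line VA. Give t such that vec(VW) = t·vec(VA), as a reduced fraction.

t = -55/119

Assign X = (0, 0), U = (1, 0), A = (0, 1), N = (-3, 1) — the answer is frame-independent, so this choice is without loss of generality.
1. S is the centroid of triangle AXU ⇒ S = (1/3, 1/3)
2. V is the midpoint of NU ⇒ V = (-1, 1/2)
3. F lies on line NS with NF:FS = 4:3 ⇒ F = (-23/21, 13/21)
4. Y lies on line VX with VY:YX = 3:(-4) ⇒ Y = (-4, 2)
through N parallel to YF: direction (61/21, -29/21); meets VA at W = (-174/119, 32/119)
W = V + t·(A−V) with t = -55/119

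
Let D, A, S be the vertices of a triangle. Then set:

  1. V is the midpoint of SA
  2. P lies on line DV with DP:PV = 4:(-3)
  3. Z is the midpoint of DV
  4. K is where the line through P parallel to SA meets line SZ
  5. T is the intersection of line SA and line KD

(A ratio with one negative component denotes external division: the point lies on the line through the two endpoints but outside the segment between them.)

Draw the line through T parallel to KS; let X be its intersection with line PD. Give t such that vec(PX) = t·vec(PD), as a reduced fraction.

t = 31/32

Assign D = (0, 0), A = (1, 0), S = (0, 1) — the answer is frame-independent, so this choice is without loss of generality.
1. V is the midpoint of SA ⇒ V = (1/2, 1/2)
2. P lies on line DV with DP:PV = 4:(-3) ⇒ P = (2, 2)
3. Z is the midpoint of DV ⇒ Z = (1/4, 1/4)
4. K is where the line through P parallel to SA meets line SZ ⇒ K = (-3/2, 11/2)
5. T is the intersection of line SA and line KD ⇒ T = (-3/8, 11/8)
through T parallel to KS: direction (3/2, -9/2); meets PD at X = (1/16, 1/16)
X = P + t·(D−P) with t = 31/32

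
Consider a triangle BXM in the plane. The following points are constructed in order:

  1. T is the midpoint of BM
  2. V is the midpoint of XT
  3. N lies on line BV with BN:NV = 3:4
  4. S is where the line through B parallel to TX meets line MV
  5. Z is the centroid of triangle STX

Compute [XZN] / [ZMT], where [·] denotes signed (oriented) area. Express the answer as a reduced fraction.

Assign B = (0, 0), X = (1, 0), M = (0, 1) — the answer is frame-independent, so this choice is without loss of generality.
1. T is the midpoint of BM ⇒ T = (0, 1/2)
2. V is the midpoint of XT ⇒ V = (1/2, 1/4)
3. N lies on line BV with BN:NV = 3:4 ⇒ N = (3/14, 3/28)
4. S is where the line through B parallel to TX meets line MV ⇒ S = (1, -1/2)
5. Z is the centroid of triangle STX ⇒ Z = (2/3, 0)
2·[XZN] = -1/28, 2·[ZMT] = 1/3
[XZN]:[ZMT] = -1/28:1/3 = -3/28

[XZN]:[ZMT] = -3/28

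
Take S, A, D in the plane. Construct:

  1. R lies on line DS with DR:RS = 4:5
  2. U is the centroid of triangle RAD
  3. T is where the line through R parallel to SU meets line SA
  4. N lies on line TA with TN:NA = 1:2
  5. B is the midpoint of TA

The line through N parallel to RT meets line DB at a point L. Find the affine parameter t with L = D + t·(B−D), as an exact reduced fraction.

Assign S = (0, 0), A = (1, 0), D = (0, 1) — the answer is frame-independent, so this choice is without loss of generality.
1. R lies on line DS with DR:RS = 4:5 ⇒ R = (0, 5/9)
2. U is the centroid of triangle RAD ⇒ U = (1/3, 14/27)
3. T is where the line through R parallel to SU meets line SA ⇒ T = (-5/14, 0)
4. N lies on line TA with TN:NA = 1:2 ⇒ N = (2/21, 0)
5. B is the midpoint of TA ⇒ B = (9/28, 0)
through N parallel to RT: direction (-5/14, -5/9); meets DB at L = (31/126, 19/81)
L = D + t·(B−D) with t = 62/81

t = 62/81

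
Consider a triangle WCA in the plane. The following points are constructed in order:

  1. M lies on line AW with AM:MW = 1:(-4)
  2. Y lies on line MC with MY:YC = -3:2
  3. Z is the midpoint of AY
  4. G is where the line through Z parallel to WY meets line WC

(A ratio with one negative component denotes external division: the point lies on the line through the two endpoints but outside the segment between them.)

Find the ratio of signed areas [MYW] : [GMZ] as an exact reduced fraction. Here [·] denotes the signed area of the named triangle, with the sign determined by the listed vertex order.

Set W = (0, 0), C = (1, 0), A = (0, 1); any affine frame gives the same invariant.
1. M lies on line AW with AM:MW = 1:(-4) ⇒ M = (0, 4/3)
2. Y lies on line MC with MY:YC = -3:2 ⇒ Y = (3, -8/3)
3. Z is the midpoint of AY ⇒ Z = (3/2, -5/6)
4. G is where the line through Z parallel to WY meets line WC ⇒ G = (9/16, 0)
2·[MYW] = -4, 2·[GMZ] = -25/32
[MYW]:[GMZ] = -4:-25/32 = 128/25

[MYW]:[GMZ] = 128/25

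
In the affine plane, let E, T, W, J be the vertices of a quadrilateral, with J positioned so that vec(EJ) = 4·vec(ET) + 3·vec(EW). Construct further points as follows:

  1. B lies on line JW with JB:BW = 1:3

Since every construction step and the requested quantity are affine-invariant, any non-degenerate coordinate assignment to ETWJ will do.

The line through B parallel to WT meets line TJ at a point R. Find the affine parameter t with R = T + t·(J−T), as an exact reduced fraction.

t = 3/4

Choose coordinates E = (0, 0), T = (1, 0), W = (0, 1), J = (4, 3).
1. B lies on line JW with JB:BW = 1:3 ⇒ B = (3, 5/2)
through B parallel to WT: direction (1, -1); meets TJ at R = (13/4, 9/4)
R = T + t·(J−T) with t = 3/4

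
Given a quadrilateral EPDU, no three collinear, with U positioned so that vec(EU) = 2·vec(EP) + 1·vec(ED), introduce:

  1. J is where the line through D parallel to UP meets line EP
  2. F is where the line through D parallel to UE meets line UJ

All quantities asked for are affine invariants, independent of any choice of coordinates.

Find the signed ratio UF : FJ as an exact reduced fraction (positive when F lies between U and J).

Assign E = (0, 0), P = (1, 0), D = (0, 1), U = (2, 1) — the answer is frame-independent, so this choice is without loss of generality.
1. J is where the line through D parallel to UP meets line EP ⇒ J = (-1, 0)
2. F is where the line through D parallel to UE meets line UJ ⇒ F = (-4, -1)
F = U + t·(J−U) with t = 2, so UF:FJ = t:(1−t) = 2:-1

UF:FJ = -2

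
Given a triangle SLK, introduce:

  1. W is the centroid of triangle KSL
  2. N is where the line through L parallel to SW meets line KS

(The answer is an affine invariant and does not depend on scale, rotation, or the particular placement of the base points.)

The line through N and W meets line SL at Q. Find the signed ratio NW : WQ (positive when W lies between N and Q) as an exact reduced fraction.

NW:WQ = -4

Set S = (0, 0), L = (1, 0), K = (0, 1); any affine frame gives the same invariant.
1. W is the centroid of triangle KSL ⇒ W = (1/3, 1/3)
2. N is where the line through L parallel to SW meets line KS ⇒ N = (0, -1)
line NW meets SL at Q = (1/4, 0)
W = N + t·(Q−N) with t = 4/3, so NW:WQ = 4/3:-1/3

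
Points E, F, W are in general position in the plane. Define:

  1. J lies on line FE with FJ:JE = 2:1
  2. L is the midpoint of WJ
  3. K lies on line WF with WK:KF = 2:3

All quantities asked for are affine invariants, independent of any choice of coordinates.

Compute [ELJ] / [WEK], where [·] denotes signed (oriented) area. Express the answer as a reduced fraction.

Assign E = (0, 0), F = (1, 0), W = (0, 1) — the answer is frame-independent, so this choice is without loss of generality.
1. J lies on line FE with FJ:JE = 2:1 ⇒ J = (1/3, 0)
2. L is the midpoint of WJ ⇒ L = (1/6, 1/2)
3. K lies on line WF with WK:KF = 2:3 ⇒ K = (2/5, 3/5)
2·[ELJ] = -1/6, 2·[WEK] = 2/5
[ELJ]:[WEK] = -1/6:2/5 = -5/12

[ELJ]:[WEK] = -5/12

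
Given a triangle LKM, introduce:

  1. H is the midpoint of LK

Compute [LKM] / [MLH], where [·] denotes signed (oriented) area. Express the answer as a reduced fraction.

[LKM]:[MLH] = 2

Choose coordinates L = (0, 0), K = (1, 0), M = (0, 1).
1. H is the midpoint of LK ⇒ H = (1/2, 0)
2·[LKM] = 1, 2·[MLH] = 1/2
[LKM]:[MLH] = 1:1/2 = 2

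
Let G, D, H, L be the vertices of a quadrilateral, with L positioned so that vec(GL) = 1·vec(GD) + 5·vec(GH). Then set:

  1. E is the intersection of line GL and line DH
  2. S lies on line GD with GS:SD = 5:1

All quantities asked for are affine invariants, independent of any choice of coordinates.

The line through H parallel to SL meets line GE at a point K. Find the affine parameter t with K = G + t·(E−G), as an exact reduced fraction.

Choose coordinates G = (0, 0), D = (1, 0), H = (0, 1), L = (1, 5).
1. E is the intersection of line GL and line DH ⇒ E = (1/6, 5/6)
2. S lies on line GD with GS:SD = 5:1 ⇒ S = (5/6, 0)
through H parallel to SL: direction (1/6, 5); meets GE at K = (-1/25, -1/5)
K = G + t·(E−G) with t = -6/25

t = -6/25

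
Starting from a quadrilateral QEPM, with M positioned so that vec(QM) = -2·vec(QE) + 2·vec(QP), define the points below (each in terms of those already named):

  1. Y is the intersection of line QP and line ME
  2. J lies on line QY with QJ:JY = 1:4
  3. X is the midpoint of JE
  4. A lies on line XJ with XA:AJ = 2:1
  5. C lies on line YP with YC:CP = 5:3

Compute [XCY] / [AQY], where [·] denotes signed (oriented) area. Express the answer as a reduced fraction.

[XCY]:[AQY] = -15/16

Assign Q = (0, 0), E = (1, 0), P = (0, 1), M = (-2, 2) — the answer is frame-independent, so this choice is without loss of generality.
1. Y is the intersection of line QP and line ME ⇒ Y = (0, 2/3)
2. J lies on line QY with QJ:JY = 1:4 ⇒ J = (0, 2/15)
3. X is the midpoint of JE ⇒ X = (1/2, 1/15)
4. A lies on line XJ with XA:AJ = 2:1 ⇒ A = (1/6, 1/9)
5. C lies on line YP with YC:CP = 5:3 ⇒ C = (0, 7/8)
2·[XCY] = 5/48, 2·[AQY] = -1/9
[XCY]:[AQY] = 5/48:-1/9 = -15/16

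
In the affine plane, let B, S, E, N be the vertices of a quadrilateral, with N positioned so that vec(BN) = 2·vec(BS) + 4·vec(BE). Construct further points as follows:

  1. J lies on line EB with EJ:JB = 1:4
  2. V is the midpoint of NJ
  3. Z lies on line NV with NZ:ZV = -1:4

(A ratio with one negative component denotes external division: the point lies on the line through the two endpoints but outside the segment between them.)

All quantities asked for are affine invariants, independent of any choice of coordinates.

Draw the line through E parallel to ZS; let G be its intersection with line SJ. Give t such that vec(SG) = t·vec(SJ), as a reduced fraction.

t = 22/21

Work in coordinates with B = (0, 0), S = (1, 0), E = (0, 1), N = (2, 4).
1. J lies on line EB with EJ:JB = 1:4 ⇒ J = (0, 4/5)
2. V is the midpoint of NJ ⇒ V = (1, 12/5)
3. Z lies on line NV with NZ:ZV = -1:4 ⇒ Z = (7/3, 68/15)
through E parallel to ZS: direction (-4/3, -68/15); meets SJ at G = (-1/21, 88/105)
G = S + t·(J−S) with t = 22/21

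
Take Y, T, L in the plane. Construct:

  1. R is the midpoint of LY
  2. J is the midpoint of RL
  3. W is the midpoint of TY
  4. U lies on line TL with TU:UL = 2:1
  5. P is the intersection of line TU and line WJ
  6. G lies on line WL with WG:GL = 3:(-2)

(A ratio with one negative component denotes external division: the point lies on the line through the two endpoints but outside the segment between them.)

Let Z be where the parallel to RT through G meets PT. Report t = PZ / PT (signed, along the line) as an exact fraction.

Set Y = (0, 0), T = (1, 0), L = (0, 1); any affine frame gives the same invariant.
1. R is the midpoint of LY ⇒ R = (0, 1/2)
2. J is the midpoint of RL ⇒ J = (0, 3/4)
3. W is the midpoint of TY ⇒ W = (1/2, 0)
4. U lies on line TL with TU:UL = 2:1 ⇒ U = (1/3, 2/3)
5. P is the intersection of line TU and line WJ ⇒ P = (-1/2, 3/2)
6. G lies on line WL with WG:GL = 3:(-2) ⇒ G = (-1, 3)
through G parallel to RT: direction (1, -1/2); meets PT at Z = (-3, 4)
Z = P + t·(T−P) with t = -5/3

t = -5/3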